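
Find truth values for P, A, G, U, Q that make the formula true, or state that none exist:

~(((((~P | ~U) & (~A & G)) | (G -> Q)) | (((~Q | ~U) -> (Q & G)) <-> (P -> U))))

P=T; A=F; G=T; U=T; Q=F

  ~(((((~P | ~U) & (~A & G)) | (G -> Q)) | (((~Q | ~U) -> (Q & G)) <-> (P -> U)))) = True
    (((~P | ~U) & (~A & G)) | (G -> Q)) | (((~Q | ~U) -> (Q & G)) <-> (P -> U)) = False
      ((~P | ~U) & (~A & G)) | (G -> Q) = False
        (~P | ~U) & (~A & G) = False
          ~P | ~U = False
            ~P = False
            ~U = False
          ~A & G = True
            ~A = True
        G -> Q = False
      ((~Q | ~U) -> (Q & G)) <-> (P -> U) = False
        (~Q | ~U) -> (Q & G) = False
          ~Q | ~U = True
            ~Q = True
            ~U = False
          Q & G = False
        P -> U = True
The formula evaluates to True.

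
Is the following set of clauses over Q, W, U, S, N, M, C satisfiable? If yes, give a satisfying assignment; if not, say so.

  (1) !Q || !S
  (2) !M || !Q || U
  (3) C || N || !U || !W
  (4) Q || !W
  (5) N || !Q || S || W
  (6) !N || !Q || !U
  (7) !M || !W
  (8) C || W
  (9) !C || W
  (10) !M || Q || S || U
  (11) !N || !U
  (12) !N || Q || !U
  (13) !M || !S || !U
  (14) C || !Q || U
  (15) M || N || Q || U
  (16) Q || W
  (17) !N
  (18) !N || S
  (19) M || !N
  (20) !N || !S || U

Q=T, W=T, U=T, S=F, N=F, M=F, C=T

Unit clause (!N) forces N = False.
Try Q = False:
  (Q || !W) forces W = False.
  clause (Q || W) is falsified — backtrack.
So Q = True.
  then (!Q || !S) forces S = False.
  then (N || !Q || S || W) forces W = True.
  then (!M || !W) forces M = False.
Set U = True.
  then (C || N || !U || !W) forces C = True.
All clauses satisfied.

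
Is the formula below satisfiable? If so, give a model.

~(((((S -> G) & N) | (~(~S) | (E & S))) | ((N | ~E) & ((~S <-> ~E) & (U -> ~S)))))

U = False, E = True, S = False, G = True, N = False

  ~(((((S -> G) & N) | (~(~S) | (E & S))) | ((N | ~E) & ((~S <-> ~E) & (U -> ~S))))) = True
    (((S -> G) & N) | (~(~S) | (E & S))) | ((N | ~E) & ((~S <-> ~E) & (U -> ~S))) = False
      ((S -> G) & N) | (~(~S) | (E & S)) = False
        (S -> G) & N = False
          S -> G = True
        ~(~S) | (E & S) = False
          ~(~S) = False
            ~S = True
          E & S = False
      (N | ~E) & ((~S <-> ~E) & (U -> ~S)) = False
        N | ~E = False
          ~E = False
        (~S <-> ~E) & (U -> ~S) = False
          ~S <-> ~E = False
            ~S = True
            ~E = False
          U -> ~S = True
            ~S = True
The formula evaluates to True.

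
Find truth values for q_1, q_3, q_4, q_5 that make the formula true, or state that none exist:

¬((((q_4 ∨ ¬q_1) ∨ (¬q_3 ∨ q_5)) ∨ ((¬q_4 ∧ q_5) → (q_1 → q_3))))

No satisfying assignment exists.

Case q_3 = True: the formula becomes ¬((((q_4 ∨ ¬q_1) ∨ q_5) ∨ True)) = False.
Case q_3 = False: the formula becomes ¬((True ∨ ((¬q_4 ∧ q_5) → ¬q_1))) = False.
Both cases fail — unsatisfiable.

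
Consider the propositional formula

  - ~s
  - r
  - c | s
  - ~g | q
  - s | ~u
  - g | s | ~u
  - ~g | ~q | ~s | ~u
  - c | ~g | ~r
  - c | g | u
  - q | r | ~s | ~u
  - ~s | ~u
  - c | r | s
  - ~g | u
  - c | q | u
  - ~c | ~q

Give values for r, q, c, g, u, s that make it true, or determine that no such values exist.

r: True; q: False; c: True; g: False; u: False; s: False

Unit clause (~s) forces s = False.
Unit clause (r) forces r = True.
In (c | s) only c is left, so c = True.
In (s | ~u) only ~u is left, so u = False.
In (~g | u) only ~g is left, so g = False.
In (~c | ~q) only ~q is left, so q = False.
All clauses satisfied.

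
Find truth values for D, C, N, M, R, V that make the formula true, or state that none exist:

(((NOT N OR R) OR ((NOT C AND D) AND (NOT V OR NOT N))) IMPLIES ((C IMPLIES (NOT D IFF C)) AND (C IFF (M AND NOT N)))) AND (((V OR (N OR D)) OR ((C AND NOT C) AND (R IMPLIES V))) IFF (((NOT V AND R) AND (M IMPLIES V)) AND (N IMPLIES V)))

D = False, C = True, N = False, M = True, R = False, V = False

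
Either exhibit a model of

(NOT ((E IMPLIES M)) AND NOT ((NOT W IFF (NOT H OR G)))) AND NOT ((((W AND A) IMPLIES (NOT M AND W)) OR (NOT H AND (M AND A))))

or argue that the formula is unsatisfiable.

Case M = True: the conjunct NOT ((E IMPLIES M)) becomes NOT ((E IMPLIES True)) = False.
Case M = False: the formula simplifies to (NOT (NOT E) AND NOT ((NOT W IFF (NOT H OR G)))) AND NOT (((W AND A) IMPLIES W)).
  W = True: the conjunct NOT (((W AND A) IMPLIES W)) becomes NOT ((A IMPLIES True)) = False.
  W = False: the conjunct NOT (((W AND A) IMPLIES W)) becomes NOT ((False IMPLIES False)) = False.
Both cases fail — unsatisfiable.

Unsatisfiable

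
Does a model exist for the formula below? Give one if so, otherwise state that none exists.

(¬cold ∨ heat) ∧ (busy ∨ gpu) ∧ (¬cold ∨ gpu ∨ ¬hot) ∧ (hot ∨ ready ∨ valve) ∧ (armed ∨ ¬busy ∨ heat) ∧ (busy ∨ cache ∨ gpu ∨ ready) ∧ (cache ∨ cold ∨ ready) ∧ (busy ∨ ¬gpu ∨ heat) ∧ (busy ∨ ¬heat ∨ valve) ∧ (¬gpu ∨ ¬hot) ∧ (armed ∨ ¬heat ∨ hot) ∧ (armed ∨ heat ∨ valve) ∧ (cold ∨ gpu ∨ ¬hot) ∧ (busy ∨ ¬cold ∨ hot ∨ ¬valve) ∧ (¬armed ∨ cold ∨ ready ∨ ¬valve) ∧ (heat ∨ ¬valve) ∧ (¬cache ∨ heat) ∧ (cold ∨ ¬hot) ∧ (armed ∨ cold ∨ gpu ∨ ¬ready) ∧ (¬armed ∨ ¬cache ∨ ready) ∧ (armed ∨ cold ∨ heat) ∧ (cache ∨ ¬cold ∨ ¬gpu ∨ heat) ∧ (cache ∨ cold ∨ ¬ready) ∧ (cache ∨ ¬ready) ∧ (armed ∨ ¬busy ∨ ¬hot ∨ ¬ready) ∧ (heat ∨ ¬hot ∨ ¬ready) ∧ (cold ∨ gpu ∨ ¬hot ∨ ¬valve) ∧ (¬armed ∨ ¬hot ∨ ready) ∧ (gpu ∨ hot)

Set gpu = True.
  then (¬gpu ∨ ¬hot) forces hot = False.
Set cache = True.
  then (¬cache ∨ heat) forces heat = True.
  then (armed ∨ ¬heat ∨ hot) forces armed = True.
  then (¬armed ∨ ¬cache ∨ ready) forces ready = True.
Set valve = True.
Set cold = False.
Set busy = True.
All clauses satisfied.

gpu = True; cache = True; valve = True; cold = False; ready = True; heat = True; armed = True; busy = True; hot = False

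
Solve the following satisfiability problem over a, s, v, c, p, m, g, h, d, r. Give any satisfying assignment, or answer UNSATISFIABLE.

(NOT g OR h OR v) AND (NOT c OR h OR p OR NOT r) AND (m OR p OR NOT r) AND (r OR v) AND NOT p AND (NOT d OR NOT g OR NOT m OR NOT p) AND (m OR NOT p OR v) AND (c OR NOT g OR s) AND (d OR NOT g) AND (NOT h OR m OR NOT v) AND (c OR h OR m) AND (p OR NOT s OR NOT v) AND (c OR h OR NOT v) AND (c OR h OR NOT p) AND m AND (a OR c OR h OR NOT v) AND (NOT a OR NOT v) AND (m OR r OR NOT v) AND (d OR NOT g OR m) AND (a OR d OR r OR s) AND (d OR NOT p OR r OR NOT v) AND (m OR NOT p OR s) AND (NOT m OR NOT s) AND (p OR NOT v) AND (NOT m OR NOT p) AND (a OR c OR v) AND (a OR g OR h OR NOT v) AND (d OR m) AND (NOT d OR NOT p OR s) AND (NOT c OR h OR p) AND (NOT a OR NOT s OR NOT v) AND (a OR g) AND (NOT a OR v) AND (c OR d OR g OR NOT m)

a: False; s: False; v: False; c: True; p: False; m: True; g: True; h: True; d: True; r: True

Unit clause (NOT p) forces p = False.
Unit clause (m) forces m = True.
In (NOT m OR NOT s) only NOT s is left, so s = False.
In (p OR NOT v) only NOT v is left, so v = False.
In (NOT a OR v) only NOT a is left, so a = False.
In (r OR v) only r is left, so r = True.
In (a OR c OR v) only c is left, so c = True.
In (NOT c OR h OR p) only h is left, so h = True.
In (a OR g) only g is left, so g = True.
In (d OR NOT g) only d is left, so d = True.
All clauses satisfied.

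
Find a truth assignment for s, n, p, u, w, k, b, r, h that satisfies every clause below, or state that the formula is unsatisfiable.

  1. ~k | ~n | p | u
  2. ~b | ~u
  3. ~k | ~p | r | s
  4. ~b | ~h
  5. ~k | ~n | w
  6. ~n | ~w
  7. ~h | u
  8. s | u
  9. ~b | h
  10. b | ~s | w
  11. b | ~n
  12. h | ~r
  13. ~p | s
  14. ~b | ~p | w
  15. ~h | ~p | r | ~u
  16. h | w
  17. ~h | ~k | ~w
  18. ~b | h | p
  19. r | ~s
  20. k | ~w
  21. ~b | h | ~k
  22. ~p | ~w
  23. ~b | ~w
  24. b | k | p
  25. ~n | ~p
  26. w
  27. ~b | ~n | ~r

s: False, n: False, p: False, u: True, w: True, k: True, b: False, r: False, h: False

Unit clause (w) forces w = True.
In (~n | ~w) only ~n is left, so n = False.
In (k | ~w) only k is left, so k = True.
In (~p | ~w) only ~p is left, so p = False.
In (~b | ~w) only ~b is left, so b = False.
In (~h | ~k | ~w) only ~h is left, so h = False.
In (h | ~r) only ~r is left, so r = False.
In (r | ~s) only ~s is left, so s = False.
In (s | u) only u is left, so u = True.
All clauses satisfied.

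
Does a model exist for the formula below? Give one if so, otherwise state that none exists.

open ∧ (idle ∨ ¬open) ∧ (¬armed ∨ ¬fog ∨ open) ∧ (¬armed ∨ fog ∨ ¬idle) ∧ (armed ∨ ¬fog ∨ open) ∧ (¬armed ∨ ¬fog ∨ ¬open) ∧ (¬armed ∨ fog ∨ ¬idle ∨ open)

Unit clause (open) forces open = True.
In (idle ∨ ¬open) only idle is left, so idle = True.
Set fog = True.
  then (¬armed ∨ ¬fog ∨ ¬open) forces armed = False.
Check each clause:
  (open): open holds.
  (idle ∨ ¬open): idle holds.
  (¬armed ∨ ¬fog ∨ open): ¬armed holds.
  (¬armed ∨ fog ∨ ¬idle): ¬armed holds.
  (armed ∨ ¬fog ∨ open): open holds.
  (¬armed ∨ ¬fog ∨ ¬open): ¬armed holds.
  (¬armed ∨ fog ∨ ¬idle ∨ open): ¬armed holds.
All clauses satisfied.

open=T, idle=T, fog=T, armed=F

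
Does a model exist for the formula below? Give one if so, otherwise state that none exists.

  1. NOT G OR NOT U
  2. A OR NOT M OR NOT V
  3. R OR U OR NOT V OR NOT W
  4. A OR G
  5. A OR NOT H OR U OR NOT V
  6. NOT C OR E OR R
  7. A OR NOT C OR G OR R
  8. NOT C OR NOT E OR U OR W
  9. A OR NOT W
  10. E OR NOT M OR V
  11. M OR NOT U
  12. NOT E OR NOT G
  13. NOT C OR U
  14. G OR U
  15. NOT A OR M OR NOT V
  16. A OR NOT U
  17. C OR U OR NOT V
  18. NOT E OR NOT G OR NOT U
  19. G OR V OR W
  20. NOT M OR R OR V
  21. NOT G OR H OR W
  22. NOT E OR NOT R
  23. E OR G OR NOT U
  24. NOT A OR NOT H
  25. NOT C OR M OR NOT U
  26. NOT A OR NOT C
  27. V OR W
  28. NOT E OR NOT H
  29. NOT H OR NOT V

G = True; M = False; R = False; U = False; A = True; C = False; W = True; V = False; H = False; E = False

Set G = True.
  then (NOT G OR NOT U) forces U = False.
  then (NOT E OR NOT G) forces E = False.
  then (NOT C OR U) forces C = False.
  then (C OR U OR NOT V) forces V = False.
  then (V OR W) forces W = True.
  then (A OR NOT W) forces A = True.
  then (E OR NOT M OR V) forces M = False.
  then (NOT A OR NOT H) forces H = False.
Set R = False.
All clauses satisfied.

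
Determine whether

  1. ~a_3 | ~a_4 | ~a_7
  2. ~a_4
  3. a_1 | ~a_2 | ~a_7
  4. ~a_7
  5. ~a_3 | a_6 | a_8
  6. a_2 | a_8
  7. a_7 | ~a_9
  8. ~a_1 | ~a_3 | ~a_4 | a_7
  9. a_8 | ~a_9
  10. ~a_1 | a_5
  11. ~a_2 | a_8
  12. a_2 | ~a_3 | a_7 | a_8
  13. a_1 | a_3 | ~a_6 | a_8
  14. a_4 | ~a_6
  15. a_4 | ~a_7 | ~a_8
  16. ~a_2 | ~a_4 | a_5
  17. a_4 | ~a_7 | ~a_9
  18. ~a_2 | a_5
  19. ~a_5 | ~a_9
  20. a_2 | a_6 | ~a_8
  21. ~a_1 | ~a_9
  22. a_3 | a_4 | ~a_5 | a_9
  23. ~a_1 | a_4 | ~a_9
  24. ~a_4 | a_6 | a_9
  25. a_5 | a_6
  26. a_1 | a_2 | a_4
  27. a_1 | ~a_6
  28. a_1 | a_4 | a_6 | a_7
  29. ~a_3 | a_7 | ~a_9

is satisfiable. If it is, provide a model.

Unit clause (~a_4) forces a_4 = False.
Unit clause (~a_7) forces a_7 = False.
In (a_7 | ~a_9) only ~a_9 is left, so a_9 = False.
In (a_4 | ~a_6) only ~a_6 is left, so a_6 = False.
In (a_5 | a_6) only a_5 is left, so a_5 = True.
In (a_1 | a_4 | a_6 | a_7) only a_1 is left, so a_1 = True.
In (a_3 | a_4 | ~a_5 | a_9) only a_3 is left, so a_3 = True.
In (~a_3 | a_6 | a_8) only a_8 is left, so a_8 = True.
In (a_2 | a_6 | ~a_8) only a_2 is left, so a_2 = True.
All clauses satisfied.

a_1 = True, a_2 = True, a_3 = True, a_4 = False, a_5 = True, a_6 = False, a_7 = False, a_8 = True, a_9 = False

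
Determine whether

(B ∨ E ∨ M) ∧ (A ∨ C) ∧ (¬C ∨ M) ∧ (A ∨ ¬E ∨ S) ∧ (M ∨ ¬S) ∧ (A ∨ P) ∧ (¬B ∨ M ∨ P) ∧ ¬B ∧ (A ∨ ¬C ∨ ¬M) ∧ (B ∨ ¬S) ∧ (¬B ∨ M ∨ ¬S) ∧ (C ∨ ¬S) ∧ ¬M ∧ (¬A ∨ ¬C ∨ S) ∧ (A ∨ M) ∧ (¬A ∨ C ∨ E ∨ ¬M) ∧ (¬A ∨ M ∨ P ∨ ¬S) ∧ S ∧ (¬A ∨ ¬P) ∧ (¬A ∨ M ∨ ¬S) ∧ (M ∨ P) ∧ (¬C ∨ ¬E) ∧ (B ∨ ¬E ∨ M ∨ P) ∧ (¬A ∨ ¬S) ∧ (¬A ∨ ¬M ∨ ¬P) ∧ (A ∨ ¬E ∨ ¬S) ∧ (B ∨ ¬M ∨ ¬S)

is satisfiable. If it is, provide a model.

Case B = True:
  Clause (¬B) is falsified — contradiction.
Case B = False:
  (B ∨ ¬S) forces S = False.
  Clause (S) is falsified — contradiction.
Both cases fail, so the formula is unsatisfiable.

UNSATISFIABLE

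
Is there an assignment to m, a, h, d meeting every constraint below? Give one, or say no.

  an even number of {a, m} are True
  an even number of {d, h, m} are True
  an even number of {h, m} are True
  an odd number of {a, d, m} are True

No satisfying assignment exists.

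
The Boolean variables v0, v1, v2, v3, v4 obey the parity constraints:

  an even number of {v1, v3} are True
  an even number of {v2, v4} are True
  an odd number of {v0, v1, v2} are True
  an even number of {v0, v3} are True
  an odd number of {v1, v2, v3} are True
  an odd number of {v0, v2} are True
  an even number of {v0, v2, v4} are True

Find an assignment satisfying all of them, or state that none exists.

v0 = False; v1 = False; v2 = True; v3 = False; v4 = True

{v1, v3}: 0 true → even ✓
{v2, v4}: 2 true → even ✓
{v0, v1, v2}: 1 true → odd ✓
{v0, v3}: 0 true → even ✓
{v1, v2, v3}: 1 true → odd ✓
{v0, v2}: 1 true → odd ✓
{v0, v2, v4}: 2 true → even ✓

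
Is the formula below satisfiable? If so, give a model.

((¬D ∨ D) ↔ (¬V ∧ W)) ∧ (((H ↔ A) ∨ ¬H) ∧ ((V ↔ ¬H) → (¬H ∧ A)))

V: False; W: True; A: False; H: False; D: True

  (¬D ∨ D) ↔ (¬V ∧ W) = True
    ¬D ∨ D = True
      ¬D = False
    ¬V ∧ W = True
      ¬V = True
  ((H ↔ A) ∨ ¬H) ∧ ((V ↔ ¬H) → (¬H ∧ A)) = True
    (H ↔ A) ∨ ¬H = True
      H ↔ A = True
      ¬H = True
    (V ↔ ¬H) → (¬H ∧ A) = True
      V ↔ ¬H = False
        ¬H = True
      ¬H ∧ A = False
        ¬H = True
Both conjuncts True, so the formula holds.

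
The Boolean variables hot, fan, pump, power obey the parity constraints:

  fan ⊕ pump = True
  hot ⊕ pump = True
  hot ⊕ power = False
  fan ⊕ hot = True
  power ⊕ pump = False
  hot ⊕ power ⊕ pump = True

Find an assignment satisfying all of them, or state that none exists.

The formula is unsatisfiable.

Adding constraints 1, 2, 4 mod 2: every variable appears an even number of times on the left, so the left side is 0.
But the right sides sum to 1 (mod 2). 0 ≠ 1 — the system is inconsistent.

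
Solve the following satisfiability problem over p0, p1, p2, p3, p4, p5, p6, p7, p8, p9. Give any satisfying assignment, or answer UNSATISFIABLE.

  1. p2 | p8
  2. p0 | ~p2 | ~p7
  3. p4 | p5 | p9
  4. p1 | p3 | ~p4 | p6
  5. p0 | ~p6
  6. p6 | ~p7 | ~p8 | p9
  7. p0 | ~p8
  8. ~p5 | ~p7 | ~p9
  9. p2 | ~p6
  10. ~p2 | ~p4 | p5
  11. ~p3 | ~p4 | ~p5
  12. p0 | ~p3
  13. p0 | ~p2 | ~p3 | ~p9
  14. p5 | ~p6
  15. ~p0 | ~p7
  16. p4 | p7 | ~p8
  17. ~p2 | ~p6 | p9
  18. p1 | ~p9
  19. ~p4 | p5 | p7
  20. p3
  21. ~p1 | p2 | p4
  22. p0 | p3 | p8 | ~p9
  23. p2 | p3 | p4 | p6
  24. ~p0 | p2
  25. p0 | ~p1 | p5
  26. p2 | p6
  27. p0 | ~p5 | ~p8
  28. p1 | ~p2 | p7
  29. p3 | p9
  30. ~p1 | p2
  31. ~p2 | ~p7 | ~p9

Unit clause (p3) forces p3 = True.
In (p0 | ~p3) only p0 is left, so p0 = True.
In (~p0 | ~p7) only ~p7 is left, so p7 = False.
In (~p0 | p2) only p2 is left, so p2 = True.
In (p1 | ~p2 | p7) only p1 is left, so p1 = True.
Set p4 = False.
  then (p4 | p7 | ~p8) forces p8 = False.
Set p5 = True.
Set p6 = False.
Set p9 = False.
All clauses satisfied.

p0=T, p1=T, p2=T, p3=T, p4=F, p5=T, p6=F, p7=F, p8=F, p9=F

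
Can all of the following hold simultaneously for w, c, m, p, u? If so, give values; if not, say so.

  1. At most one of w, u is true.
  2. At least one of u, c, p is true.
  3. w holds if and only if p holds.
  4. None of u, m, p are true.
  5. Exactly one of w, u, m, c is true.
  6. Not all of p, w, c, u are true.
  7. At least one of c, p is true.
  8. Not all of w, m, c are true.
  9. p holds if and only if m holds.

w=F, c=T, m=F, p=F, u=F

  (1) {w, u}: 0 true — at most one ✓
  (2) {u, c, p}: 1 true — at least one ✓
  (3) w=F, p=F — same ✓
  (4) {u, m, p}: 0 true — none ✓
  (5) {w, u, m, c}: 1 true — exactly one ✓
  (6) {p, w, c, u}: 1/4 true — not all ✓
  (7) {c, p}: 1 true — at least one ✓
  (8) {w, m, c}: 1/3 true — not all ✓
  (9) p=F, m=F — same ✓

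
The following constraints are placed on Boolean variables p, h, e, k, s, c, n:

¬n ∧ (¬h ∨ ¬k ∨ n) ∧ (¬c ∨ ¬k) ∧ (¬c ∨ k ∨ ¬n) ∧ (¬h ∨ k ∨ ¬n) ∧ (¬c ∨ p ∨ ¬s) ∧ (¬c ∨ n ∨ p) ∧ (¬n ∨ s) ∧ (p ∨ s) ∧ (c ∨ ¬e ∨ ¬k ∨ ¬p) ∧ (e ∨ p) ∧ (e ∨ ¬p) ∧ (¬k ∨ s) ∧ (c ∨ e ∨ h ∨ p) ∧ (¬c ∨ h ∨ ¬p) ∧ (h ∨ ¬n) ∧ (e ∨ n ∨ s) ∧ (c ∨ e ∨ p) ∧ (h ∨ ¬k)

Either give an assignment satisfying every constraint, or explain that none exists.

p: True, h: True, e: True, k: False, s: True, c: True, n: False

Unit clause (¬n) forces n = False.
Set p = True.
  then (e ∨ ¬p) forces e = True.
Set h = True.
  then (¬h ∨ ¬k ∨ n) forces k = False.
Set s = True.
Set c = True.
All clauses satisfied.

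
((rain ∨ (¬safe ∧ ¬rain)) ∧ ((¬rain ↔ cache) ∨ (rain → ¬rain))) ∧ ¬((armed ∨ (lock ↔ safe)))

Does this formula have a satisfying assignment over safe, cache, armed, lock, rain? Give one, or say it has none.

safe=F; cache=F; armed=F; lock=T; rain=F

  (rain ∨ (¬safe ∧ ¬rain)) ∧ ((¬rain ↔ cache) ∨ (rain → ¬rain)) = True
    rain ∨ (¬safe ∧ ¬rain) = True
      ¬safe ∧ ¬rain = True
        ¬safe = True
        ¬rain = True
    (¬rain ↔ cache) ∨ (rain → ¬rain) = True
      ¬rain ↔ cache = False
        ¬rain = True
      rain → ¬rain = True
        ¬rain = True
  ¬((armed ∨ (lock ↔ safe))) = True
    armed ∨ (lock ↔ safe) = False
      lock ↔ safe = False
Both conjuncts True, so the formula holds.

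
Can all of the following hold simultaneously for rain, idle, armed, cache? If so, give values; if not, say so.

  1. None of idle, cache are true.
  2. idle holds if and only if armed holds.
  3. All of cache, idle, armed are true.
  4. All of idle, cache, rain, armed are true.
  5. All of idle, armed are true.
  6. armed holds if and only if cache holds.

Unsatisfiable

Case idle = True:
  Constraint (1) is violated (idle=T) — contradiction.
Case idle = False:
  Constraint (3) is violated (idle=F) — contradiction.
Both cases fail — unsatisfiable.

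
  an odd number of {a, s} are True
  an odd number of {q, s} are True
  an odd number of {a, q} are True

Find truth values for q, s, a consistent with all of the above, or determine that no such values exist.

Unsatisfiable — no assignment works.

Adding constraints 1, 2, 3 mod 2: every variable appears an even number of times on the left, so the left side is 0.
But the right sides sum to 1 (mod 2). 0 ≠ 1 — the system is inconsistent.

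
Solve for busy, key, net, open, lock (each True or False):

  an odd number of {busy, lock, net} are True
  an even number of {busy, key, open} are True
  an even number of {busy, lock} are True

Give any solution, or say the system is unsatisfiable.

busy = True, key = True, net = True, open = False, lock = True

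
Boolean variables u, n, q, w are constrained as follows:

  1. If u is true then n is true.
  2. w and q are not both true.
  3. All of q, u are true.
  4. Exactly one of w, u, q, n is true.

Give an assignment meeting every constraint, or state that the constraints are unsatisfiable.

Case u = True:
  (1) with u=T forces n = True.
  Constraint (4) is violated (u=T, n=T) — contradiction.
Case u = False:
  Constraint (3) is violated (u=F) — contradiction.
Both cases fail — unsatisfiable.

Unsatisfiable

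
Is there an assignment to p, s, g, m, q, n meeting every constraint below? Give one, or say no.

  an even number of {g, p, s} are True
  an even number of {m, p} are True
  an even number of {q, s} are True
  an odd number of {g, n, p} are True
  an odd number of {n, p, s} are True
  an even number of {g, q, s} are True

p = False, s = False, g = False, m = False, q = False, n = True

{g, p, s}: 0 true → even ✓
{m, p}: 0 true → even ✓
{q, s}: 0 true → even ✓
{g, n, p}: 1 true → odd ✓
{n, p, s}: 1 true → odd ✓
{g, q, s}: 0 true → even ✓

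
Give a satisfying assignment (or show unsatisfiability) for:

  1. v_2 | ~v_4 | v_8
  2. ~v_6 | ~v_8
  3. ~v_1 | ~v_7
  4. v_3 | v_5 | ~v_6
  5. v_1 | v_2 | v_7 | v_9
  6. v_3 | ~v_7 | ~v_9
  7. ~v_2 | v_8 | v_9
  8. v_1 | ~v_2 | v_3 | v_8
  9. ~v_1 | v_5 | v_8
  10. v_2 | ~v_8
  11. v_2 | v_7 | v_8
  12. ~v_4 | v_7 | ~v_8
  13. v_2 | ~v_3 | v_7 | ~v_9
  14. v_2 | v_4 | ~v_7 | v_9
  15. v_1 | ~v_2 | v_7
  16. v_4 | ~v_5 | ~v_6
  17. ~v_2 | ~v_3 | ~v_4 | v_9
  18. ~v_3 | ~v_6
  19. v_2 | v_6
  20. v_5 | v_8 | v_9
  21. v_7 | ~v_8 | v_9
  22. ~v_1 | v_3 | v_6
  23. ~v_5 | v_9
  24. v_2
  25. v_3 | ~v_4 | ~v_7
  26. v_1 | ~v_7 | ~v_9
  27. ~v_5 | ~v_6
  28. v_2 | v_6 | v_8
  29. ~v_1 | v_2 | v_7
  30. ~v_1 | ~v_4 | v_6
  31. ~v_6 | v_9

v_1=F, v_2=T, v_3=T, v_4=F, v_5=F, v_6=F, v_7=T, v_8=T, v_9=F

Unit clause (v_2) forces v_2 = True.
Set v_1 = False.
  then (v_1 | ~v_2 | v_7) forces v_7 = True.
  then (v_1 | ~v_7 | ~v_9) forces v_9 = False.
  then (~v_6 | v_9) forces v_6 = False.
  then (~v_2 | v_8 | v_9) forces v_8 = True.
  then (~v_5 | v_9) forces v_5 = False.
Set v_3 = True.
  then (~v_2 | ~v_3 | ~v_4 | v_9) forces v_4 = False.
All clauses satisfied.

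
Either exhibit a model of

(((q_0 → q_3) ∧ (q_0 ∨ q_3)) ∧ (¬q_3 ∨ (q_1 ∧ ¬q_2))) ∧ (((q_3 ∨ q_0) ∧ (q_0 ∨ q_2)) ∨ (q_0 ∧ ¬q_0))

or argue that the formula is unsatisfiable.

q_0=T, q_1=T, q_2=F, q_3=T

  ((q_0 → q_3) ∧ (q_0 ∨ q_3)) ∧ (¬q_3 ∨ (q_1 ∧ ¬q_2)) = True
    (q_0 → q_3) ∧ (q_0 ∨ q_3) = True
      q_0 → q_3 = True
      q_0 ∨ q_3 = True
    ¬q_3 ∨ (q_1 ∧ ¬q_2) = True
      ¬q_3 = False
      q_1 ∧ ¬q_2 = True
        ¬q_2 = True
  ((q_3 ∨ q_0) ∧ (q_0 ∨ q_2)) ∨ (q_0 ∧ ¬q_0) = True
    (q_3 ∨ q_0) ∧ (q_0 ∨ q_2) = True
      q_3 ∨ q_0 = True
      q_0 ∨ q_2 = True
    q_0 ∧ ¬q_0 = False
      ¬q_0 = False
Both conjuncts True, so the formula holds.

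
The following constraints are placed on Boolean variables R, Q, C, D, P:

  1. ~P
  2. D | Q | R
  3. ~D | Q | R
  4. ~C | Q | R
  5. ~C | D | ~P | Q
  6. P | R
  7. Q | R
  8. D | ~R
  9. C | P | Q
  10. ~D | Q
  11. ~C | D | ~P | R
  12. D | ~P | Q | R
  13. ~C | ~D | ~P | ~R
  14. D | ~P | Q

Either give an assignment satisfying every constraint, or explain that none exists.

Unit clause (~P) forces P = False.
In (P | R) only R is left, so R = True.
In (D | ~R) only D is left, so D = True.
In (~D | Q) only Q is left, so Q = True.
Set C = True.
All clauses satisfied.

R = True, Q = True, C = True, D = True, P = False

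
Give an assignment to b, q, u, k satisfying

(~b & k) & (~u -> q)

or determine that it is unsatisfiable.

b: False, q: False, u: True, k: True

  ~b & k = True
    ~b = True
  ~u -> q = True
    ~u = False
Both conjuncts True, so the formula holds.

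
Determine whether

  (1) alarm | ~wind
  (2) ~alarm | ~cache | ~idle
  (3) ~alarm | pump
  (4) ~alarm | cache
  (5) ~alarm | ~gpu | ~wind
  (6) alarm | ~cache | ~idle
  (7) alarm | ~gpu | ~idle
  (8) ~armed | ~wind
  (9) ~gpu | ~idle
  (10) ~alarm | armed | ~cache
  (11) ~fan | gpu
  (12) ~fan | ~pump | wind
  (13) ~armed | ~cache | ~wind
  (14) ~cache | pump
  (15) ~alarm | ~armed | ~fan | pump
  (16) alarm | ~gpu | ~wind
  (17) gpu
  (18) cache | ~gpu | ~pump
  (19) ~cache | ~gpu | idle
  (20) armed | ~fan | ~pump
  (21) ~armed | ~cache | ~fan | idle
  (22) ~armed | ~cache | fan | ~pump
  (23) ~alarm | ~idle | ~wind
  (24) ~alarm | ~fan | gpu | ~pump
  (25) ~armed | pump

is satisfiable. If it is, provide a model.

Unit clause (gpu) forces gpu = True.
In (~gpu | ~idle) only ~idle is left, so idle = False.
In (~cache | ~gpu | idle) only ~cache is left, so cache = False.
In (~alarm | cache) only ~alarm is left, so alarm = False.
In (alarm | ~gpu | ~wind) only ~wind is left, so wind = False.
In (cache | ~gpu | ~pump) only ~pump is left, so pump = False.
In (~armed | pump) only ~armed is left, so armed = False.
Set fan = False.
All clauses satisfied.

wind: False, pump: False, alarm: False, gpu: True, armed: False, cache: False, fan: False, idle: False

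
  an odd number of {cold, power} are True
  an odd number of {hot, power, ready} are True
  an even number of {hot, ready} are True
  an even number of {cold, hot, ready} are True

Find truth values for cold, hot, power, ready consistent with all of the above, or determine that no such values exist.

cold = False, hot = True, power = True, ready = True

{cold, power}: 1 true → odd ✓
{hot, power, ready}: 3 true → odd ✓
{hot, ready}: 2 true → even ✓
{cold, hot, ready}: 2 true → even ✓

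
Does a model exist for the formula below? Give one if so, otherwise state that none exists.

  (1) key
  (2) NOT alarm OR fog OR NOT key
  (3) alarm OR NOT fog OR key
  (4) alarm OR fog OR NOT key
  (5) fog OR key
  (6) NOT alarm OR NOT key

alarm: False, key: True, fog: True

Unit clause (key) forces key = True.
In (NOT alarm OR NOT key) only NOT alarm is left, so alarm = False.
In (alarm OR fog OR NOT key) only fog is left, so fog = True.
Check each clause:
  (key): key holds.
  (NOT alarm OR fog OR NOT key): NOT alarm holds.
  (alarm OR NOT fog OR key): key holds.
  (alarm OR fog OR NOT key): fog holds.
  (fog OR key): fog holds.
  (NOT alarm OR NOT key): NOT alarm holds.
All clauses satisfied.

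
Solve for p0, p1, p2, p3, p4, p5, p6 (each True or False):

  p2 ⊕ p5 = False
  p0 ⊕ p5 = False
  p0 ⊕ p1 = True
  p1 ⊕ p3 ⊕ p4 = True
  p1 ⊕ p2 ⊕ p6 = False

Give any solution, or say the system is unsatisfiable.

p0=T, p1=F, p2=T, p3=T, p4=F, p5=T, p6=T

p2 ⊕ p5 = T ⊕ T = False ✓
p0 ⊕ p5 = T ⊕ T = False ✓
p0 ⊕ p1 = T ⊕ F = True ✓
p1 ⊕ p3 ⊕ p4 = F ⊕ T ⊕ F = True ✓
p1 ⊕ p2 ⊕ p6 = F ⊕ T ⊕ T = False ✓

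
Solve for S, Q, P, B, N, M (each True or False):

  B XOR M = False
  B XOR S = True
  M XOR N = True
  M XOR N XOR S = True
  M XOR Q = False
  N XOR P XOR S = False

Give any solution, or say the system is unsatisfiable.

S: False, Q: True, P: False, B: True, N: False, M: True

B XOR M = T XOR T = False ✓
B XOR S = T XOR F = True ✓
M XOR N = T XOR F = True ✓
M XOR N XOR S = T XOR F XOR F = True ✓
M XOR Q = T XOR T = False ✓
N XOR P XOR S = F XOR F XOR F = False ✓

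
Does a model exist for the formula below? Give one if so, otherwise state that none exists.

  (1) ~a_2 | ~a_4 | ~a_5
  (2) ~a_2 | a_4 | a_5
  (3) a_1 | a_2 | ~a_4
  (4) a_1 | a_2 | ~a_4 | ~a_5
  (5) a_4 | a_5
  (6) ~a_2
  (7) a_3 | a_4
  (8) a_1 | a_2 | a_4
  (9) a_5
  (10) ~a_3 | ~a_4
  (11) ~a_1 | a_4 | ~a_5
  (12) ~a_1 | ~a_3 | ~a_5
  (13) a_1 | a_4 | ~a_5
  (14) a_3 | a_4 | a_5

Unit clause (~a_2) forces a_2 = False.
Unit clause (a_5) forces a_5 = True.
Try a_1 = False:
  (a_1 | a_2 | ~a_4) forces a_4 = False.
  clause (a_1 | a_2 | a_4) is falsified — backtrack.
So a_1 = True.
  then (~a_1 | a_4 | ~a_5) forces a_4 = True.
  then (~a_1 | ~a_3 | ~a_5) forces a_3 = False.
All clauses satisfied.

a_1 = True, a_2 = False, a_3 = False, a_4 = True, a_5 = True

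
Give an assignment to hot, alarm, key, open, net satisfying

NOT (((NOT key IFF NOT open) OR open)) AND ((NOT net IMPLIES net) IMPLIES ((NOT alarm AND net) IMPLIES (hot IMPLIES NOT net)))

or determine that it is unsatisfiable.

hot=F, alarm=T, key=T, open=F, net=F

  NOT (((NOT key IFF NOT open) OR open)) = True
    (NOT key IFF NOT open) OR open = False
      NOT key IFF NOT open = False
        NOT key = False
        NOT open = True
  (NOT net IMPLIES net) IMPLIES ((NOT alarm AND net) IMPLIES (hot IMPLIES NOT net)) = True
    NOT net IMPLIES net = False
      NOT net = True
    (NOT alarm AND net) IMPLIES (hot IMPLIES NOT net) = True
      NOT alarm AND net = False
        NOT alarm = False
      hot IMPLIES NOT net = True
        NOT net = True
Both conjuncts True, so the formula holds.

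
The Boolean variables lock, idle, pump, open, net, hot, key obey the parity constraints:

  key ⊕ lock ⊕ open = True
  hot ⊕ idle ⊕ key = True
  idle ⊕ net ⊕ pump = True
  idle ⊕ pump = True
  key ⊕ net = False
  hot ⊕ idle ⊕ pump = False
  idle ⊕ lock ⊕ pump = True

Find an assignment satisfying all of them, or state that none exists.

lock=F, idle=F, pump=T, open=T, net=F, hot=T, key=F

key ⊕ lock ⊕ open = F ⊕ F ⊕ T = True ✓
hot ⊕ idle ⊕ key = T ⊕ F ⊕ F = True ✓
idle ⊕ net ⊕ pump = F ⊕ F ⊕ T = True ✓
idle ⊕ pump = F ⊕ T = True ✓
key ⊕ net = F ⊕ F = False ✓
hot ⊕ idle ⊕ pump = T ⊕ F ⊕ T = False ✓
idle ⊕ lock ⊕ pump = F ⊕ F ⊕ T = True ✓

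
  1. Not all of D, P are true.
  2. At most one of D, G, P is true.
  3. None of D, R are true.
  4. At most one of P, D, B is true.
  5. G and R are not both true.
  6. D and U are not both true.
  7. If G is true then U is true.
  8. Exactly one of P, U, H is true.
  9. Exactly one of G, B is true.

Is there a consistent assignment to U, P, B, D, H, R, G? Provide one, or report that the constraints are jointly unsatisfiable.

U = True, P = False, B = False, D = False, H = False, R = False, G = True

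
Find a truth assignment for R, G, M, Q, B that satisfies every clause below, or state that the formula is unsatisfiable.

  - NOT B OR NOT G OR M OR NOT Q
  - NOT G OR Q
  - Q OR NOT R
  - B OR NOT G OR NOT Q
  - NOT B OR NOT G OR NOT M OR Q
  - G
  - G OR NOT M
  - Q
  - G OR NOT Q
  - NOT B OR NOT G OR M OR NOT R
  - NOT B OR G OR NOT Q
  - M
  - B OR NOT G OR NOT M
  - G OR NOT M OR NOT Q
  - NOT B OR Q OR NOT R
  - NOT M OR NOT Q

Unsatisfiable

Case M = True:
  (G) forces G = True.
  (NOT G OR Q) forces Q = True.
  Clause (NOT M OR NOT Q) is falsified — contradiction.
Case M = False:
  Clause (M) is falsified — contradiction.
Both cases fail, so the formula is unsatisfiable.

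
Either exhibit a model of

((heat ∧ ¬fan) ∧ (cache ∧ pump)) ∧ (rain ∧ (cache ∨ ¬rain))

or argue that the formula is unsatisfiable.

fan: False, cache: True, heat: True, pump: True, rain: True

  (heat ∧ ¬fan) ∧ (cache ∧ pump) = True
    heat ∧ ¬fan = True
      ¬fan = True
    cache ∧ pump = True
  rain ∧ (cache ∨ ¬rain) = True
    cache ∨ ¬rain = True
      ¬rain = False
Both conjuncts True, so the formula holds.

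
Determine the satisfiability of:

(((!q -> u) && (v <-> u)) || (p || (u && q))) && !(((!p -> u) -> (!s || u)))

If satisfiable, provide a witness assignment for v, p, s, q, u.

v = True, p = True, s = True, q = True, u = False

  ((!q -> u) && (v <-> u)) || (p || (u && q)) = True
    (!q -> u) && (v <-> u) = False
      !q -> u = True
        !q = False
      v <-> u = False
    p || (u && q) = True
      u && q = False
  !(((!p -> u) -> (!s || u))) = True
    (!p -> u) -> (!s || u) = False
      !p -> u = True
        !p = False
      !s || u = False
        !s = False
Both conjuncts True, so the formula holds.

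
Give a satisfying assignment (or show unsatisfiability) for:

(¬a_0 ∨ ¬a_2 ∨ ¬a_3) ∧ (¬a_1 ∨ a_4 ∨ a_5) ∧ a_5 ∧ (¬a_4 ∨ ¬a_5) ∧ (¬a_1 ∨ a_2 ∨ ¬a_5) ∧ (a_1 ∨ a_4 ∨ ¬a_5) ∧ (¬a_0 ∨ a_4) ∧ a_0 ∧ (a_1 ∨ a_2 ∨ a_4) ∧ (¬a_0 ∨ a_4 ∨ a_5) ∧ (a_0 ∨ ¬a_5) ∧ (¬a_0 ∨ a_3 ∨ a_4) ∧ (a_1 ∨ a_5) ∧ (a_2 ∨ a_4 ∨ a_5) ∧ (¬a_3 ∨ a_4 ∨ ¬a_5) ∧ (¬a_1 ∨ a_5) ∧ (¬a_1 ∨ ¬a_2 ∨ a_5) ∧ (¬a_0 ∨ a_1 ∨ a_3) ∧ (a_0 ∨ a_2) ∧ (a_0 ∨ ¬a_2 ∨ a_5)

UNSATISFIABLE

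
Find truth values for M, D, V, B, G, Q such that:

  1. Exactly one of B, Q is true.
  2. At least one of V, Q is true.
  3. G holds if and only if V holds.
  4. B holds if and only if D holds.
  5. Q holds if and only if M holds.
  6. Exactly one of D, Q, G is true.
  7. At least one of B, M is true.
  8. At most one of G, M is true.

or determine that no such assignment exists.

M = True, D = False, V = False, B = False, G = False, Q = True

  (1) {B, Q}: 1 true — exactly one ✓
  (2) {V, Q}: 1 true — at least one ✓
  (3) G=F, V=F — same ✓
  (4) B=F, D=F — same ✓
  (5) Q=T, M=T — same ✓
  (6) {D, Q, G}: 1 true — exactly one ✓
  (7) {B, M}: 1 true — at least one ✓
  (8) {G, M}: 1 true — at most one ✓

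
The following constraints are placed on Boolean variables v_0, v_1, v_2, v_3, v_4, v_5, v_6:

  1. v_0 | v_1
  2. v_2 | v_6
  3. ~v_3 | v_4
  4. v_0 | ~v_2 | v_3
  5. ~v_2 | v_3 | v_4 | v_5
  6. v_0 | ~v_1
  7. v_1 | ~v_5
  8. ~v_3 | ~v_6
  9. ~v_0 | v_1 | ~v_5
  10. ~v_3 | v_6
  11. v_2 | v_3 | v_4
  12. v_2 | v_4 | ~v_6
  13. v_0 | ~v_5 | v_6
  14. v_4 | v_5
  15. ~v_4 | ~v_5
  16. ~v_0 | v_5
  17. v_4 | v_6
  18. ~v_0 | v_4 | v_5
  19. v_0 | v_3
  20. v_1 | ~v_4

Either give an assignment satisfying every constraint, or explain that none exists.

v_0: True, v_1: True, v_2: True, v_3: False, v_4: False, v_5: True, v_6: True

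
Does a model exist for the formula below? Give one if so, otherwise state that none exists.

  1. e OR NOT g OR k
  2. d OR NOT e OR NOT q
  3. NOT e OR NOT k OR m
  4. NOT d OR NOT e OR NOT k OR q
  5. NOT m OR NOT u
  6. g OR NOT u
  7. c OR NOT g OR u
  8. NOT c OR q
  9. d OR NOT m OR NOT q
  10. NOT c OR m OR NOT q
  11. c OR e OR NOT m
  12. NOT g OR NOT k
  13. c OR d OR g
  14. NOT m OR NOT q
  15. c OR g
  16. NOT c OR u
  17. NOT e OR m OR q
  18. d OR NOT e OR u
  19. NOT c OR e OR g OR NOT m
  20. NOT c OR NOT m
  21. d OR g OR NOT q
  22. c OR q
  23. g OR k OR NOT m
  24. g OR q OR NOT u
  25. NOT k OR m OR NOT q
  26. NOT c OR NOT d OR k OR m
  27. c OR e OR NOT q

c: False, m: False, g: True, k: False, e: True, u: True, q: True, d: True

Set c = False.
  then (c OR g) forces g = True.
  then (c OR q) forces q = True.
  then (c OR e OR NOT q) forces e = True.
  then (d OR NOT e OR NOT q) forces d = True.
  then (c OR NOT g OR u) forces u = True.
  then (NOT g OR NOT k) forces k = False.
  then (NOT m OR NOT q) forces m = False.
All clauses satisfied.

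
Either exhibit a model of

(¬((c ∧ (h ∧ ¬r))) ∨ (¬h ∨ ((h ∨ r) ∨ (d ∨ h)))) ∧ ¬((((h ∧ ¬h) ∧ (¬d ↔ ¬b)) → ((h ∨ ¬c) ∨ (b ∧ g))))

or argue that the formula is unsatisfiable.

The conjunct ¬((((h ∧ ¬h) ∧ (¬d ↔ ¬b)) → ((h ∨ ¬c) ∨ (b ∧ g)))) is unsatisfiable on its own:
  h = True: this becomes ¬((False → True)) = False.
  h = False: this becomes ¬((False → (¬c ∨ (b ∧ g)))) = False.
So the whole conjunction is unsatisfiable.

Unsatisfiable — no assignment works.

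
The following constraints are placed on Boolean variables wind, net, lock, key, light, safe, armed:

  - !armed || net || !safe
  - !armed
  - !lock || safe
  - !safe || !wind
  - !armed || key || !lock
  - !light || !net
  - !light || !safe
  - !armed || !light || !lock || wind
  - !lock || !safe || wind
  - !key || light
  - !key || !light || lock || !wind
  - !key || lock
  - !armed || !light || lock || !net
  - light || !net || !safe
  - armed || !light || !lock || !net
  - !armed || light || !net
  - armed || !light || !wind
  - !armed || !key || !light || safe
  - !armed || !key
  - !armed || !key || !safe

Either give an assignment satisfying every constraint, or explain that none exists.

Unit clause (!armed) forces armed = False.
Set wind = True.
  then (!safe || !wind) forces safe = False.
  then (armed || !light || !wind) forces light = False.
  then (!lock || safe) forces lock = False.
  then (!key || light) forces key = False.
Set net = True.
All clauses satisfied.

wind=T, net=T, lock=F, key=F, light=F, safe=F, armed=F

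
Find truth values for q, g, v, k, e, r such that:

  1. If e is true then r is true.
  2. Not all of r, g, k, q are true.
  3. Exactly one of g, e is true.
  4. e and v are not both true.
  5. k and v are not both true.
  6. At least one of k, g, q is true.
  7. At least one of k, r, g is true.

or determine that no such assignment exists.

q: True, g: True, v: False, k: False, e: False, r: False

  (1) e=F ⇒ r: vacuous ✓
  (2) {r, g, k, q}: 2/4 true — not all ✓
  (3) {g, e}: 1 true — exactly one ✓
  (4) e=F, v=F — not both ✓
  (5) k=F, v=F — not both ✓
  (6) {k, g, q}: 2 true — at least one ✓
  (7) {k, r, g}: 1 true — at least one ✓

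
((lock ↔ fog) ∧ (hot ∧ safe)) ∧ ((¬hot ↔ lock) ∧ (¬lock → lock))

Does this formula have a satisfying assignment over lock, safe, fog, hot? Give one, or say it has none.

Case lock = True: the formula simplifies to (fog ∧ (hot ∧ safe)) ∧ ¬hot.
  hot = True: the conjunct ¬hot is False.
  hot = False: the conjunct hot is False.
Case lock = False: the conjunct ¬lock → lock becomes ¬False → False = False.
Both cases fail — unsatisfiable.

UNSATISFIABLE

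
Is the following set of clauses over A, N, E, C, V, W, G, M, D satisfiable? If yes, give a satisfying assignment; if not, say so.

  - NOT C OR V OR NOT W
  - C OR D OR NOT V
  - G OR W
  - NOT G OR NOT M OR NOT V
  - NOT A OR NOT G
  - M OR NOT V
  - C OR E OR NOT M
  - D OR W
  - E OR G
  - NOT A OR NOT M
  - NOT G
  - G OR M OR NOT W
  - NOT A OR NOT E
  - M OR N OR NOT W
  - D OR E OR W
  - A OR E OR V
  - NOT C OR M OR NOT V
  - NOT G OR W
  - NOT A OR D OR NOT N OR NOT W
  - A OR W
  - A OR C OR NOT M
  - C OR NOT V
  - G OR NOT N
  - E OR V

Unit clause (NOT G) forces G = False.
In (G OR NOT N) only NOT N is left, so N = False.
In (G OR W) only W is left, so W = True.
In (E OR G) only E is left, so E = True.
In (G OR M OR NOT W) only M is left, so M = True.
In (NOT A OR NOT E) only NOT A is left, so A = False.
In (A OR C OR NOT M) only C is left, so C = True.
In (NOT C OR V OR NOT W) only V is left, so V = True.
Set D = True.
All clauses satisfied.

A = False; N = False; E = True; C = True; V = True; W = True; G = False; M = True; D = True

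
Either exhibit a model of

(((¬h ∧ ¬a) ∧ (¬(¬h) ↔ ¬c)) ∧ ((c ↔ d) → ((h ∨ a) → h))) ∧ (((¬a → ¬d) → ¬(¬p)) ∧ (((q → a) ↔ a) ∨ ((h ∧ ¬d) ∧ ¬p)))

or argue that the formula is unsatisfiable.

a=F, c=T, d=F, q=T, p=T, h=F

  ((¬h ∧ ¬a) ∧ (¬(¬h) ↔ ¬c)) ∧ ((c ↔ d) → ((h ∨ a) → h)) = True
    (¬h ∧ ¬a) ∧ (¬(¬h) ↔ ¬c) = True
      ¬h ∧ ¬a = True
        ¬h = True
        ¬a = True
      ¬(¬h) ↔ ¬c = True
        ¬(¬h) = False
          ¬h = True
        ¬c = False
    (c ↔ d) → ((h ∨ a) → h) = True
      c ↔ d = False
      (h ∨ a) → h = True
        h ∨ a = False
  ((¬a → ¬d) → ¬(¬p)) ∧ (((q → a) ↔ a) ∨ ((h ∧ ¬d) ∧ ¬p)) = True
    (¬a → ¬d) → ¬(¬p) = True
      ¬a → ¬d = True
        ¬a = True
        ¬d = True
      ¬(¬p) = True
        ¬p = False
    ((q → a) ↔ a) ∨ ((h ∧ ¬d) ∧ ¬p) = True
      (q → a) ↔ a = True
        q → a = False
      (h ∧ ¬d) ∧ ¬p = False
        h ∧ ¬d = False
          ¬d = True
        ¬p = False
Both conjuncts True, so the formula holds.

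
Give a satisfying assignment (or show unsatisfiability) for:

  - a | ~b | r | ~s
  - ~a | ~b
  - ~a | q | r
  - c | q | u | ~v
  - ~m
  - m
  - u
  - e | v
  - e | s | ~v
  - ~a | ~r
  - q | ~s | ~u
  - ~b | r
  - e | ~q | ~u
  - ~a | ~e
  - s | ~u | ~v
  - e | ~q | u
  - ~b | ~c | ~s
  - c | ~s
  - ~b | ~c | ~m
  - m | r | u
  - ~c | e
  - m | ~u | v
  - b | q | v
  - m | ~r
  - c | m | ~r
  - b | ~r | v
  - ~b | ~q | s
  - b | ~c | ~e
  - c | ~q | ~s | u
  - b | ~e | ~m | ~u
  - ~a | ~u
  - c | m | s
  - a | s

Case m = True:
  Clause (~m) is falsified — contradiction.
Case m = False:
  Clause (m) is falsified — contradiction.
Both cases fail, so the formula is unsatisfiable.

No satisfying assignment exists.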